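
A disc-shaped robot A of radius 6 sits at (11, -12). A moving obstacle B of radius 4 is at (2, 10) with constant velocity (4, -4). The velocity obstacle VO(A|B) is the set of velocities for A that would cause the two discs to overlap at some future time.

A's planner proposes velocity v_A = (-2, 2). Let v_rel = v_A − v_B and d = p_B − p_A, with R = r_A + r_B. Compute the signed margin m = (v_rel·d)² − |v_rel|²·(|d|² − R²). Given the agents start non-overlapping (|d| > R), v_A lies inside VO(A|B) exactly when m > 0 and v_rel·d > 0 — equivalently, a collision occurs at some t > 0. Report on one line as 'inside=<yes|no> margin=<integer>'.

d = (-9, 22),  |d|² = 565;  R = 6+4 = 10,  c = 565−10² = 465
v_rel = (-6, 6),  |v_rel|² = 72;  v_rel·d = (-6)·(-9) + (6)·(22) = 186
72·t² − 372·t + 465 = 0  ⇒  m = 186² − 72·465 = 1116
m = 1116 > 0,  v_rel·d = 186 > 0  ⇒  inside

inside=yes margin=1116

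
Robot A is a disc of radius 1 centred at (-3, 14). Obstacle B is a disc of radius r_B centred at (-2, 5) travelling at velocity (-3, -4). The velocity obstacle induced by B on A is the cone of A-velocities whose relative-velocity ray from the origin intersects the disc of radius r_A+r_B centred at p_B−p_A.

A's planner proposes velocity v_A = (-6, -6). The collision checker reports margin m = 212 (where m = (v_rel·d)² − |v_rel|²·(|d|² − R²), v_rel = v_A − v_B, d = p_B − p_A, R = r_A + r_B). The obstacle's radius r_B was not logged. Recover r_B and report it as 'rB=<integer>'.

m = 212
d = (1, -9);  v_rel = (-3, -2),  |v_rel|² = 13
v_rel×d = (-3)·(-9) − (-2)·(1) = 29
since m = R²·13 − 29²:  R² = (841 + 212) / 13 = 81
R = √81 = 9  ⇒  r_B = 9 − 1 = 8

rB=8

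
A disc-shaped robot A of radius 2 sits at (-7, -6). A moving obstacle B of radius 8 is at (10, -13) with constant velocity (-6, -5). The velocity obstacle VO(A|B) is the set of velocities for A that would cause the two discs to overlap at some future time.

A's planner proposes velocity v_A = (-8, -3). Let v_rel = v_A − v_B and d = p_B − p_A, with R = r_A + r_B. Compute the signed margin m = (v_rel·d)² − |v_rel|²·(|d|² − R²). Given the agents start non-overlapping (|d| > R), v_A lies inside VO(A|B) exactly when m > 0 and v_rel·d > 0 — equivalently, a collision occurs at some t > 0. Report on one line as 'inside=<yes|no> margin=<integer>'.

d = (17, -7),  |d|² = 338;  R = 2+8 = 10,  c = 338−10² = 238
v_rel = (-2, 2),  |v_rel|² = 8;  v_rel·d = (-2)·(17) + (2)·(-7) = -48
8·t² + 96·t + 238 = 0  ⇒  m = (-48)² − 8·238 = 400
m = 400 > 0,  v_rel·d = -48 < 0  ⇒  outside

inside=no margin=400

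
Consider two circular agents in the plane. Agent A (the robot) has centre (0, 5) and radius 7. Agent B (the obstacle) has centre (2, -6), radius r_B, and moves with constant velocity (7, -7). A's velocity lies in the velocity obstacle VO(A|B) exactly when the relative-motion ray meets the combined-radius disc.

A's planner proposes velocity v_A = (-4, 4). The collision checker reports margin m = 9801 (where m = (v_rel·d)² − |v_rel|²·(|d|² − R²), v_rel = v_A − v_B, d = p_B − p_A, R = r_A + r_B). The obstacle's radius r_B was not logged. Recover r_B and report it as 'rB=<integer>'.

m = 9801
d = (2, -11);  v_rel = (-11, 11),  |v_rel|² = 242
v_rel×d = (-11)·(-11) − (11)·(2) = 99
since m = R²·242 − 99²:  R² = (9801 + 9801) / 242 = 81
R = √81 = 9  ⇒  r_B = 9 − 7 = 2

rB=2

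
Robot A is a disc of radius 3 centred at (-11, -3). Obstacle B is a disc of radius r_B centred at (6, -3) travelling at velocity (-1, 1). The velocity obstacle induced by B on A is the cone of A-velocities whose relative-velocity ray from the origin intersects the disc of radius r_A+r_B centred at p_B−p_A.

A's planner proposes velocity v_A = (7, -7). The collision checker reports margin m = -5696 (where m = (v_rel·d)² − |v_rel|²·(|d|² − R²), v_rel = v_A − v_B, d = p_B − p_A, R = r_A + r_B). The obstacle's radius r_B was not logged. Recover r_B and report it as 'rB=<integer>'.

m = -5696
d = (17, 0);  v_rel = (8, -8),  |v_rel|² = 128
v_rel×d = (8)·(0) − (-8)·(17) = 136
since m = R²·128 − 136²:  R² = (18496 + -5696) / 128 = 100
R = √100 = 10  ⇒  r_B = 10 − 3 = 7

rB=7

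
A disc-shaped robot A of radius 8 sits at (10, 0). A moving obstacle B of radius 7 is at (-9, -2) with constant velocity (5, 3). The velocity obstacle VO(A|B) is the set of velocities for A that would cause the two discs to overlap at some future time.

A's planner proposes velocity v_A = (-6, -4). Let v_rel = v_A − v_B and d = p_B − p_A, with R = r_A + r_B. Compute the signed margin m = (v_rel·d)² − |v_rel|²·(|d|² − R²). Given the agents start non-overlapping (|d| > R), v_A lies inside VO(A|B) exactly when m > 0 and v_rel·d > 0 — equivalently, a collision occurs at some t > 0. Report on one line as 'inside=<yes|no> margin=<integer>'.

d = (-19, -2),  |d|² = 365;  R = 8+7 = 15,  c = 365−15² = 140
v_rel = (-11, -7),  |v_rel|² = 170;  v_rel·d = (-11)·(-19) + (-7)·(-2) = 223
170·t² − 446·t + 140 = 0  ⇒  m = 223² − 170·140 = 25929
m = 25929 > 0,  v_rel·d = 223 > 0  ⇒  inside

inside=yes margin=25929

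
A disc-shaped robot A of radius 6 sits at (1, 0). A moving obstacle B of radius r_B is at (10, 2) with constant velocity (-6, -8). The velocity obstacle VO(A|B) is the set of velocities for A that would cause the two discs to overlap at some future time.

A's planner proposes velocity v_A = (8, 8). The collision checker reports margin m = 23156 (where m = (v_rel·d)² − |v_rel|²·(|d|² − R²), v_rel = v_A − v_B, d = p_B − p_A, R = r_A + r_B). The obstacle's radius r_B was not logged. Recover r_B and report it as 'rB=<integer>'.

m = 23156
d = (9, 2);  v_rel = (14, 16),  |v_rel|² = 452
v_rel×d = (14)·(2) − (16)·(9) = -116
since m = R²·452 − (-116)²:  R² = (13456 + 23156) / 452 = 81
R = √81 = 9  ⇒  r_B = 9 − 6 = 3

rB=3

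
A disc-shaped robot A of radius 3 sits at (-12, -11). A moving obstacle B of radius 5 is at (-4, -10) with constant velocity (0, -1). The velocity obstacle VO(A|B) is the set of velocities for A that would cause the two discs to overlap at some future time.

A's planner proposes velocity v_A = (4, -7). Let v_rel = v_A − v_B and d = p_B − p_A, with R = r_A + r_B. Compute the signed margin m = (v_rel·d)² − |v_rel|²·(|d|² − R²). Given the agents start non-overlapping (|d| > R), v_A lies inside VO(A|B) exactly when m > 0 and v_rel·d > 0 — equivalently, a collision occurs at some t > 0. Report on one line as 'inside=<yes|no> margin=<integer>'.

d = (8, 1),  |d|² = 65;  R = 3+5 = 8,  c = 65−8² = 1
v_rel = (4, -6),  |v_rel|² = 52;  v_rel·d = (4)·(8) + (-6)·(1) = 26
52·t² − 52·t + 1 = 0  ⇒  m = 26² − 52·1 = 624
m = 624 > 0,  v_rel·d = 26 > 0  ⇒  inside

inside=yes margin=624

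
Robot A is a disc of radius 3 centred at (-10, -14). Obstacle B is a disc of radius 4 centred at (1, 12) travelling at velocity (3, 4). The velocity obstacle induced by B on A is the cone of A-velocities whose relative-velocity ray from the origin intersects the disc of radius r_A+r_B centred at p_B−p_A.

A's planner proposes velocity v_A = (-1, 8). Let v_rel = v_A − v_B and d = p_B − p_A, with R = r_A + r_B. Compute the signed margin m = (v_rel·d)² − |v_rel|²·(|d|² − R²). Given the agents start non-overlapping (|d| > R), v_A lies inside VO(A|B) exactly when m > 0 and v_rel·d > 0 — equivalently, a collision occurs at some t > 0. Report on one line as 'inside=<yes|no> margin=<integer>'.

d = (11, 26),  |d|² = 797;  R = 3+4 = 7,  c = 797−7² = 748
v_rel = (-4, 4),  |v_rel|² = 32;  v_rel·d = (-4)·(11) + (4)·(26) = 60
32·t² − 120·t + 748 = 0  ⇒  m = 60² − 32·748 = -20336
m = -20336 < 0,  v_rel·d = 60 > 0  ⇒  outside

inside=no margin=-20336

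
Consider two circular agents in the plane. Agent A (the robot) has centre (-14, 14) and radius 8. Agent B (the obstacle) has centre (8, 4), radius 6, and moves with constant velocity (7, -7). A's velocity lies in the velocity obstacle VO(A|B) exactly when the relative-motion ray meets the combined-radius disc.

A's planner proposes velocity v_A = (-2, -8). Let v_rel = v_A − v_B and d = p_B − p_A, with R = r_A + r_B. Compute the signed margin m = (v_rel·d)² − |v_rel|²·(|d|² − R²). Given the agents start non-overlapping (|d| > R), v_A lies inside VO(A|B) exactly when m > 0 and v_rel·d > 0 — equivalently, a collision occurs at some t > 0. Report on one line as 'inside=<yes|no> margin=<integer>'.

d = (22, -10),  |d|² = 584;  R = 8+6 = 14,  c = 584−14² = 388
v_rel = (-9, -1),  |v_rel|² = 82;  v_rel·d = (-9)·(22) + (-1)·(-10) = -188
82·t² + 376·t + 388 = 0  ⇒  m = (-188)² − 82·388 = 3528
m = 3528 > 0,  v_rel·d = -188 < 0  ⇒  outside

inside=no margin=3528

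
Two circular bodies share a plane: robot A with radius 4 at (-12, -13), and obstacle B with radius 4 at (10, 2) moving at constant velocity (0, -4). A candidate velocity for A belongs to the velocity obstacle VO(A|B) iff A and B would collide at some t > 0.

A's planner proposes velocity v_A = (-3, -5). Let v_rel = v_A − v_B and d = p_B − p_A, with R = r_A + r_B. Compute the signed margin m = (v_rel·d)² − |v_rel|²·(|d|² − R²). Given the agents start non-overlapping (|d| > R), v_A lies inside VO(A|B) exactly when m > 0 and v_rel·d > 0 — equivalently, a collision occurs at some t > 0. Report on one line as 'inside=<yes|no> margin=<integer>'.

d = (22, 15),  |d|² = 709;  R = 4+4 = 8,  c = 709−8² = 645
v_rel = (-3, -1),  |v_rel|² = 10;  v_rel·d = (-3)·(22) + (-1)·(15) = -81
10·t² + 162·t + 645 = 0  ⇒  m = (-81)² − 10·645 = 111
m = 111 > 0,  v_rel·d = -81 < 0  ⇒  outside

inside=no margin=111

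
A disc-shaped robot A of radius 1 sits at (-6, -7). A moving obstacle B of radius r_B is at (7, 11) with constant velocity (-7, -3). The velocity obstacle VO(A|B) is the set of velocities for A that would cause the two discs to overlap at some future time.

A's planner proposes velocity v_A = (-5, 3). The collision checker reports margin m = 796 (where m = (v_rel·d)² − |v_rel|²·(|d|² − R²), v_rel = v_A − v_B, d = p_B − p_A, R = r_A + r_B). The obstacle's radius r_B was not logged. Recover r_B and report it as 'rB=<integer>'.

m = 796
d = (13, 18);  v_rel = (2, 6),  |v_rel|² = 40
v_rel×d = (2)·(18) − (6)·(13) = -42
since m = R²·40 − (-42)²:  R² = (1764 + 796) / 40 = 64
R = √64 = 8  ⇒  r_B = 8 − 1 = 7

rB=7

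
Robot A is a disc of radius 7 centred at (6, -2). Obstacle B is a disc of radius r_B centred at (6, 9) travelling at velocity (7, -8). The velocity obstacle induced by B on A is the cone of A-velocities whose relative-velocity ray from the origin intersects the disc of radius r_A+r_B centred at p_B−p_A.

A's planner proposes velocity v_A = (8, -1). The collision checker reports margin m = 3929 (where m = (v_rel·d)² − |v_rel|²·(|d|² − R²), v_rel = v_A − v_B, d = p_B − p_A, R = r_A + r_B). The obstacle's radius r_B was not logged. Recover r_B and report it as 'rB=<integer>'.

m = 3929
d = (0, 11);  v_rel = (1, 7),  |v_rel|² = 50
v_rel×d = (1)·(11) − (7)·(0) = 11
since m = R²·50 − 11²:  R² = (121 + 3929) / 50 = 81
R = √81 = 9  ⇒  r_B = 9 − 7 = 2

rB=2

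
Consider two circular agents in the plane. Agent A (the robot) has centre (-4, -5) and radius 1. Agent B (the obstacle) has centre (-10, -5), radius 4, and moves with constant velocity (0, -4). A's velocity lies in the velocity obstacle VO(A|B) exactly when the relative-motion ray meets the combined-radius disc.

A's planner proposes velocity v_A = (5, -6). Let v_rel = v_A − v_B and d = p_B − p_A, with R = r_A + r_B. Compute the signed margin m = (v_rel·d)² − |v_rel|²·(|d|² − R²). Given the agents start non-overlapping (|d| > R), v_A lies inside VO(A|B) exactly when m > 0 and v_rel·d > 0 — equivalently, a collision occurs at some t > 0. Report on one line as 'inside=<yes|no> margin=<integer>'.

d = (-6, 0),  |d|² = 36;  R = 1+4 = 5,  c = 36−5² = 11
v_rel = (5, -2),  |v_rel|² = 29;  v_rel·d = (5)·(-6) + (-2)·(0) = -30
29·t² + 60·t + 11 = 0  ⇒  m = (-30)² − 29·11 = 581
m = 581 > 0,  v_rel·d = -30 < 0  ⇒  outside

inside=no margin=581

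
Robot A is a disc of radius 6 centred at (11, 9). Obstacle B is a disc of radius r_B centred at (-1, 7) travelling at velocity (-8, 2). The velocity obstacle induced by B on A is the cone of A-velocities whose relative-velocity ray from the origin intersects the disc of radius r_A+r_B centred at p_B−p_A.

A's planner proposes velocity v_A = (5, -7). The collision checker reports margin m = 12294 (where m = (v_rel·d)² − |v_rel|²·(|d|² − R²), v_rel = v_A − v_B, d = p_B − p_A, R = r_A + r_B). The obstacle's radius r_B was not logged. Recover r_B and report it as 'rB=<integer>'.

m = 12294
d = (-12, -2);  v_rel = (13, -9),  |v_rel|² = 250
v_rel×d = (13)·(-2) − (-9)·(-12) = -134
since m = R²·250 − (-134)²:  R² = (17956 + 12294) / 250 = 121
R = √121 = 11  ⇒  r_B = 11 − 6 = 5

rB=5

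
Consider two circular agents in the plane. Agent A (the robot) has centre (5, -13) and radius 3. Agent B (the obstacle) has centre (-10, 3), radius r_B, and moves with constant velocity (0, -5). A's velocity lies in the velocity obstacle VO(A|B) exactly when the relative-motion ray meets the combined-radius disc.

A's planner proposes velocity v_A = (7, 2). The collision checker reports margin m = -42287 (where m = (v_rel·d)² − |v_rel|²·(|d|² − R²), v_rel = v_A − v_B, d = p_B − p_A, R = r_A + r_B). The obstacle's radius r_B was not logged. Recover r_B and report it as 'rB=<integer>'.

m = -42287
d = (-15, 16);  v_rel = (7, 7),  |v_rel|² = 98
v_rel×d = (7)·(16) − (7)·(-15) = 217
since m = R²·98 − 217²:  R² = (47089 + -42287) / 98 = 49
R = √49 = 7  ⇒  r_B = 7 − 3 = 4

rB=4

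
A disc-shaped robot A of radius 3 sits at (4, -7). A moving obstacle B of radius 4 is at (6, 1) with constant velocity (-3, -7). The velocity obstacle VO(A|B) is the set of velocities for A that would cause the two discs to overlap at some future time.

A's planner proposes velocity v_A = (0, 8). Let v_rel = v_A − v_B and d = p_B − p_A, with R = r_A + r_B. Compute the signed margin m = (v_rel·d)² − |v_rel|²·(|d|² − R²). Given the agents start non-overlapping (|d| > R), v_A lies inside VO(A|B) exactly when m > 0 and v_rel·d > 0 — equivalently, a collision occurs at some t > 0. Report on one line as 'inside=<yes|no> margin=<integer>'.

d = (2, 8),  |d|² = 68;  R = 3+4 = 7,  c = 68−7² = 19
v_rel = (3, 15),  |v_rel|² = 234;  v_rel·d = (3)·(2) + (15)·(8) = 126
234·t² − 252·t + 19 = 0  ⇒  m = 126² − 234·19 = 11430
m = 11430 > 0,  v_rel·d = 126 > 0  ⇒  inside

inside=yes margin=11430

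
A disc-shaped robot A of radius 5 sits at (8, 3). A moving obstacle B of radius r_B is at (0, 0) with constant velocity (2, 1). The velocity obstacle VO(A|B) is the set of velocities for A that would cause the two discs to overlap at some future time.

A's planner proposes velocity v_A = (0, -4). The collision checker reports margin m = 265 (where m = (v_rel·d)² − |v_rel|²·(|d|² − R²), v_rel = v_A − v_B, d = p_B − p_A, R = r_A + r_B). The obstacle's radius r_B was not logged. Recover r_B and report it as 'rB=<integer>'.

m = 265
d = (-8, -3);  v_rel = (-2, -5),  |v_rel|² = 29
v_rel×d = (-2)·(-3) − (-5)·(-8) = -34
since m = R²·29 − (-34)²:  R² = (1156 + 265) / 29 = 49
R = √49 = 7  ⇒  r_B = 7 − 5 = 2

rB=2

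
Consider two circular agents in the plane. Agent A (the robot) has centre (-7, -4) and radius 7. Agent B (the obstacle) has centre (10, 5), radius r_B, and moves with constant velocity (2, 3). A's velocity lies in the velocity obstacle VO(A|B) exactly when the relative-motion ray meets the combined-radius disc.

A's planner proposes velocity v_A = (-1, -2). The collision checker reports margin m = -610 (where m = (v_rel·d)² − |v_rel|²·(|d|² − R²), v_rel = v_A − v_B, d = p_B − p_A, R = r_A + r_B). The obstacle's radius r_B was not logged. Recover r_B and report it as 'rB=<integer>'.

m = -610
d = (17, 9);  v_rel = (-3, -5),  |v_rel|² = 34
v_rel×d = (-3)·(9) − (-5)·(17) = 58
since m = R²·34 − 58²:  R² = (3364 + -610) / 34 = 81
R = √81 = 9  ⇒  r_B = 9 − 7 = 2

rB=2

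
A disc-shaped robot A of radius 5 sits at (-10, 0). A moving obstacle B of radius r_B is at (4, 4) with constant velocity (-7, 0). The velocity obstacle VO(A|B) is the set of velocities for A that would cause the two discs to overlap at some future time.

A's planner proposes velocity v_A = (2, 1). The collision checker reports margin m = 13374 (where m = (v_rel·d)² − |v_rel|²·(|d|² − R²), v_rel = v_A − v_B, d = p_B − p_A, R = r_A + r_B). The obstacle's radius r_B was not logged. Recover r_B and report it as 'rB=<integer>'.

m = 13374
d = (14, 4);  v_rel = (9, 1),  |v_rel|² = 82
v_rel×d = (9)·(4) − (1)·(14) = 22
since m = R²·82 − 22²:  R² = (484 + 13374) / 82 = 169
R = √169 = 13  ⇒  r_B = 13 − 5 = 8

rB=8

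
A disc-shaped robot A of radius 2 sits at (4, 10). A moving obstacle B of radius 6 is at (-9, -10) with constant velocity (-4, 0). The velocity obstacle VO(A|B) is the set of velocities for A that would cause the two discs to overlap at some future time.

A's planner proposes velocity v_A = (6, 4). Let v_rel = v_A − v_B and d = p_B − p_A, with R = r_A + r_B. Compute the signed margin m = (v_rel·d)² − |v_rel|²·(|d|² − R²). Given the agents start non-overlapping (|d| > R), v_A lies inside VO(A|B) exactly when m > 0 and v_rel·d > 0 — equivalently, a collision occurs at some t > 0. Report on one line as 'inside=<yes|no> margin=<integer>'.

d = (-13, -20),  |d|² = 569;  R = 2+6 = 8,  c = 569−8² = 505
v_rel = (10, 4),  |v_rel|² = 116;  v_rel·d = (10)·(-13) + (4)·(-20) = -210
116·t² + 420·t + 505 = 0  ⇒  m = (-210)² − 116·505 = -14480
m = -14480 < 0,  v_rel·d = -210 < 0  ⇒  outside

inside=no margin=-14480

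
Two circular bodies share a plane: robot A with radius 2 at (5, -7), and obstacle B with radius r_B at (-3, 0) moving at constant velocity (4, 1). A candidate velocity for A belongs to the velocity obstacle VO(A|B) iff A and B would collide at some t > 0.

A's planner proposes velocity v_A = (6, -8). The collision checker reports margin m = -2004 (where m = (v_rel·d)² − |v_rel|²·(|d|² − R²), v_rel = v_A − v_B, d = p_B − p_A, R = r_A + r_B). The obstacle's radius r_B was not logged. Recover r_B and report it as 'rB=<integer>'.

m = -2004
d = (-8, 7);  v_rel = (2, -9),  |v_rel|² = 85
v_rel×d = (2)·(7) − (-9)·(-8) = -58
since m = R²·85 − (-58)²:  R² = (3364 + -2004) / 85 = 16
R = √16 = 4  ⇒  r_B = 4 − 2 = 2

rB=2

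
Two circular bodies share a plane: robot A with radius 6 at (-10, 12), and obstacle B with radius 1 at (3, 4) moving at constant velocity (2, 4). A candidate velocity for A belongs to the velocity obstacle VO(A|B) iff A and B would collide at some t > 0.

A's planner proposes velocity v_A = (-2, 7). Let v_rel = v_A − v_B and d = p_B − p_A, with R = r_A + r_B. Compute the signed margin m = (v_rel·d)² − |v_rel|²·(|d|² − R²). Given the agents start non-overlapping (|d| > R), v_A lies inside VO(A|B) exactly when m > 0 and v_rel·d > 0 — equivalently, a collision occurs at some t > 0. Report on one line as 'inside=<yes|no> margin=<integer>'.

d = (13, -8),  |d|² = 233;  R = 6+1 = 7,  c = 233−7² = 184
v_rel = (-4, 3),  |v_rel|² = 25;  v_rel·d = (-4)·(13) + (3)·(-8) = -76
25·t² + 152·t + 184 = 0  ⇒  m = (-76)² − 25·184 = 1176
m = 1176 > 0,  v_rel·d = -76 < 0  ⇒  outside

inside=no margin=1176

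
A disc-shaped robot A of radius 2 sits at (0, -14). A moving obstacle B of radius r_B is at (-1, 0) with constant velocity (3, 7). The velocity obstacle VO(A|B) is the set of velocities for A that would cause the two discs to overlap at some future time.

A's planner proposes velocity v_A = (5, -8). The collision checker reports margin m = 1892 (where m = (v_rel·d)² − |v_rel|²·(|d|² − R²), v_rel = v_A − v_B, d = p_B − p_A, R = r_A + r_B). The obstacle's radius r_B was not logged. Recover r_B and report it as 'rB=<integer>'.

m = 1892
d = (-1, 14);  v_rel = (2, -15),  |v_rel|² = 229
v_rel×d = (2)·(14) − (-15)·(-1) = 13
since m = R²·229 − 13²:  R² = (169 + 1892) / 229 = 9
R = √9 = 3  ⇒  r_B = 3 − 2 = 1

rB=1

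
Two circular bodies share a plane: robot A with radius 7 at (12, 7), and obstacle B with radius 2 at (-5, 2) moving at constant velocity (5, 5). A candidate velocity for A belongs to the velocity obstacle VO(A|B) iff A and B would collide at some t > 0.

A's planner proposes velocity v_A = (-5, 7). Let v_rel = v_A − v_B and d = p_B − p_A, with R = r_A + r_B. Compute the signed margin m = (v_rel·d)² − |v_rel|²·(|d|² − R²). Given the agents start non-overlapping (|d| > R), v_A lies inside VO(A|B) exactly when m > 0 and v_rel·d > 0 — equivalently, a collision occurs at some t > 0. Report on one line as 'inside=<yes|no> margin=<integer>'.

d = (-17, -5),  |d|² = 314;  R = 7+2 = 9,  c = 314−9² = 233
v_rel = (-10, 2),  |v_rel|² = 104;  v_rel·d = (-10)·(-17) + (2)·(-5) = 160
104·t² − 320·t + 233 = 0  ⇒  m = 160² − 104·233 = 1368
m = 1368 > 0,  v_rel·d = 160 > 0  ⇒  inside

inside=yes margin=1368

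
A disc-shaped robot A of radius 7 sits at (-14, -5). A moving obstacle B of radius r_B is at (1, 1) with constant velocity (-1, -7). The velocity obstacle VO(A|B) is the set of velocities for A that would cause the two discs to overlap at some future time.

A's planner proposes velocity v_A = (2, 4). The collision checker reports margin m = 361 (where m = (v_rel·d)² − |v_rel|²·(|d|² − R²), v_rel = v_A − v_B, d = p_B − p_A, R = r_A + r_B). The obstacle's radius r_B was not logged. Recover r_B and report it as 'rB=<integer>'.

m = 361
d = (15, 6);  v_rel = (3, 11),  |v_rel|² = 130
v_rel×d = (3)·(6) − (11)·(15) = -147
since m = R²·130 − (-147)²:  R² = (21609 + 361) / 130 = 169
R = √169 = 13  ⇒  r_B = 13 − 7 = 6

rB=6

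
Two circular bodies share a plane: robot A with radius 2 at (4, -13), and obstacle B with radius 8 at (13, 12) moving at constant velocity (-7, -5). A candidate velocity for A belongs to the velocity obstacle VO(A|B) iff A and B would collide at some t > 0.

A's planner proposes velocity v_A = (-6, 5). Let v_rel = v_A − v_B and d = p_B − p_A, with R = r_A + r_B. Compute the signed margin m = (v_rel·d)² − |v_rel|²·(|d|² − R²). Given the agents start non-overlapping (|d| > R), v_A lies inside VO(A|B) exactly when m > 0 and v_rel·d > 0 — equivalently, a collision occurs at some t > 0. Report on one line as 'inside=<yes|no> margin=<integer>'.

d = (9, 25),  |d|² = 706;  R = 2+8 = 10,  c = 706−10² = 606
v_rel = (1, 10),  |v_rel|² = 101;  v_rel·d = (1)·(9) + (10)·(25) = 259
101·t² − 518·t + 606 = 0  ⇒  m = 259² − 101·606 = 5875
m = 5875 > 0,  v_rel·d = 259 > 0  ⇒  inside

inside=yes margin=5875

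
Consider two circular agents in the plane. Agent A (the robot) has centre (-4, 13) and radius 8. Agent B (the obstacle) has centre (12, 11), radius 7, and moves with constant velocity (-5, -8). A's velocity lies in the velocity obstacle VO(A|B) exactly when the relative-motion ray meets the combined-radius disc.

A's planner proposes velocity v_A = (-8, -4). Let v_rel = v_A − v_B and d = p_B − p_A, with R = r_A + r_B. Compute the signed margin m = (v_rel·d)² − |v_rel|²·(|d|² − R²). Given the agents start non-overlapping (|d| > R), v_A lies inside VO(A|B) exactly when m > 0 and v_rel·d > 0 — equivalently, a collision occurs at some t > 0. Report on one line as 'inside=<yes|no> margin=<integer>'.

d = (16, -2),  |d|² = 260;  R = 8+7 = 15,  c = 260−15² = 35
v_rel = (-3, 4),  |v_rel|² = 25;  v_rel·d = (-3)·(16) + (4)·(-2) = -56
25·t² + 112·t + 35 = 0  ⇒  m = (-56)² − 25·35 = 2261
m = 2261 > 0,  v_rel·d = -56 < 0  ⇒  outside

inside=no margin=2261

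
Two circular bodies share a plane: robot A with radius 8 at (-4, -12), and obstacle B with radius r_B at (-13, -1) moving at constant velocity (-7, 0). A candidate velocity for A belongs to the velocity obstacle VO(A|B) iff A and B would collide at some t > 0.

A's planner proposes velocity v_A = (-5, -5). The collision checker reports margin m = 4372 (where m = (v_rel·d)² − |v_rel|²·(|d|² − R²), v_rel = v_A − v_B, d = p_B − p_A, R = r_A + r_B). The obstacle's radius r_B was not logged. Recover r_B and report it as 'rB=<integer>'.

m = 4372
d = (-9, 11);  v_rel = (2, -5),  |v_rel|² = 29
v_rel×d = (2)·(11) − (-5)·(-9) = -23
since m = R²·29 − (-23)²:  R² = (529 + 4372) / 29 = 169
R = √169 = 13  ⇒  r_B = 13 − 8 = 5

rB=5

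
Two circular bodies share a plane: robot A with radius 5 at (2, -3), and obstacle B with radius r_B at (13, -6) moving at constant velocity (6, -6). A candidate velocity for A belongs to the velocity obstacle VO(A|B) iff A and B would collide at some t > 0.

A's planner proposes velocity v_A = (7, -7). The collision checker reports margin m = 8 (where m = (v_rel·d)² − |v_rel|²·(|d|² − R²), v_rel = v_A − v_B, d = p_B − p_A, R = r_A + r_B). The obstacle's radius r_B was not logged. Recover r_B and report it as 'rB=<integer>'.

m = 8
d = (11, -3);  v_rel = (1, -1),  |v_rel|² = 2
v_rel×d = (1)·(-3) − (-1)·(11) = 8
since m = R²·2 − 8²:  R² = (64 + 8) / 2 = 36
R = √36 = 6  ⇒  r_B = 6 − 5 = 1

rB=1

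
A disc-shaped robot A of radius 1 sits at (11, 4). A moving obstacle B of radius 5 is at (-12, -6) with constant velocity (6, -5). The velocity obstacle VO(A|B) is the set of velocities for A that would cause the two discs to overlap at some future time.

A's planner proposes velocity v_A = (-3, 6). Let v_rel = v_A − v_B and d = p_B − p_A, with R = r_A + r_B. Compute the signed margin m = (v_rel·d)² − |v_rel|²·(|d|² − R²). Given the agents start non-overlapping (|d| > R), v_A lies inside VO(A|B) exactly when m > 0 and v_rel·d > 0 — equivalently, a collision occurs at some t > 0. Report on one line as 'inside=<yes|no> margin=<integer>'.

d = (-23, -10),  |d|² = 629;  R = 1+5 = 6,  c = 629−6² = 593
v_rel = (-9, 11),  |v_rel|² = 202;  v_rel·d = (-9)·(-23) + (11)·(-10) = 97
202·t² − 194·t + 593 = 0  ⇒  m = 97² − 202·593 = -110377
m = -110377 < 0,  v_rel·d = 97 > 0  ⇒  outside

inside=no margin=-110377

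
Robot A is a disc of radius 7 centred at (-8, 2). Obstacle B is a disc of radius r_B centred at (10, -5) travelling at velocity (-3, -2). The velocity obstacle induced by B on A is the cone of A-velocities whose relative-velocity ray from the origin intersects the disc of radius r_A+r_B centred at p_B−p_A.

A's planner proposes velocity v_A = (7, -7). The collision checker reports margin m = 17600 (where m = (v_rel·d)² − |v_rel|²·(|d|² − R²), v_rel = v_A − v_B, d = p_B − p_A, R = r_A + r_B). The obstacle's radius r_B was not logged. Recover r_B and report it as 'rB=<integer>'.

m = 17600
d = (18, -7);  v_rel = (10, -5),  |v_rel|² = 125
v_rel×d = (10)·(-7) − (-5)·(18) = 20
since m = R²·125 − 20²:  R² = (400 + 17600) / 125 = 144
R = √144 = 12  ⇒  r_B = 12 − 7 = 5

rB=5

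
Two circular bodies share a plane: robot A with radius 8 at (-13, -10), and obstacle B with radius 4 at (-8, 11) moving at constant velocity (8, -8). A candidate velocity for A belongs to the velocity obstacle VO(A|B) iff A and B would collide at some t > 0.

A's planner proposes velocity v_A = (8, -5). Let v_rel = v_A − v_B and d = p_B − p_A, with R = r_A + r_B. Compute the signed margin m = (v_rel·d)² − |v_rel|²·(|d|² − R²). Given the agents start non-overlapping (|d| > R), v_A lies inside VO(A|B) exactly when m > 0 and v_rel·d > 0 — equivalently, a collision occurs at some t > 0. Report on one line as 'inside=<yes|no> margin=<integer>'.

d = (5, 21),  |d|² = 466;  R = 8+4 = 12,  c = 466−12² = 322
v_rel = (0, 3),  |v_rel|² = 9;  v_rel·d = (0)·(5) + (3)·(21) = 63
9·t² − 126·t + 322 = 0  ⇒  m = 63² − 9·322 = 1071
m = 1071 > 0,  v_rel·d = 63 > 0  ⇒  inside

inside=yes margin=1071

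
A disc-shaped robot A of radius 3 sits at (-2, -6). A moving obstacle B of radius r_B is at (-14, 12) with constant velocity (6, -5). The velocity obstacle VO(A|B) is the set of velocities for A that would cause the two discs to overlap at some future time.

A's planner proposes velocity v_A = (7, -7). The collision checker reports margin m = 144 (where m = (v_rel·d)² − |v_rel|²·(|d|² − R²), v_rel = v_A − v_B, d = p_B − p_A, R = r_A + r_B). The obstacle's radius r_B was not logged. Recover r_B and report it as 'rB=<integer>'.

m = 144
d = (-12, 18);  v_rel = (1, -2),  |v_rel|² = 5
v_rel×d = (1)·(18) − (-2)·(-12) = -6
since m = R²·5 − (-6)²:  R² = (36 + 144) / 5 = 36
R = √36 = 6  ⇒  r_B = 6 − 3 = 3

rB=3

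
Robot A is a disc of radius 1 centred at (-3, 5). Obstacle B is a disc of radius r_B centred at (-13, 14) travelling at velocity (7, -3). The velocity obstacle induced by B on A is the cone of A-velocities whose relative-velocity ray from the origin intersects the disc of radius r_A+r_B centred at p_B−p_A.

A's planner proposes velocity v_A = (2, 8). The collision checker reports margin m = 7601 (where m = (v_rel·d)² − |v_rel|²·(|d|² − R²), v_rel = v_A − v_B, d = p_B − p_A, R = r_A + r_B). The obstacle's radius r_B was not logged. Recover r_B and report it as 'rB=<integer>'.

m = 7601
d = (-10, 9);  v_rel = (-5, 11),  |v_rel|² = 146
v_rel×d = (-5)·(9) − (11)·(-10) = 65
since m = R²·146 − 65²:  R² = (4225 + 7601) / 146 = 81
R = √81 = 9  ⇒  r_B = 9 − 1 = 8

rB=8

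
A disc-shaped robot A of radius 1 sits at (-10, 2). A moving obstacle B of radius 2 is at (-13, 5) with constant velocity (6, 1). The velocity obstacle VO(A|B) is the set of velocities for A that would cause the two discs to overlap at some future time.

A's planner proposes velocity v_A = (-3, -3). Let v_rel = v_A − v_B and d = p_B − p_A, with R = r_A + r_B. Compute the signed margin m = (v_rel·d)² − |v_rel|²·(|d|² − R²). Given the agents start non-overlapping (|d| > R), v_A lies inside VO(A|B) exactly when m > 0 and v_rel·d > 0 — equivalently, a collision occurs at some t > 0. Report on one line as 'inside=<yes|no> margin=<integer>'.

d = (-3, 3),  |d|² = 18;  R = 1+2 = 3,  c = 18−3² = 9
v_rel = (-9, -4),  |v_rel|² = 97;  v_rel·d = (-9)·(-3) + (-4)·(3) = 15
97·t² − 30·t + 9 = 0  ⇒  m = 15² − 97·9 = -648
m = -648 < 0,  v_rel·d = 15 > 0  ⇒  outside

inside=no margin=-648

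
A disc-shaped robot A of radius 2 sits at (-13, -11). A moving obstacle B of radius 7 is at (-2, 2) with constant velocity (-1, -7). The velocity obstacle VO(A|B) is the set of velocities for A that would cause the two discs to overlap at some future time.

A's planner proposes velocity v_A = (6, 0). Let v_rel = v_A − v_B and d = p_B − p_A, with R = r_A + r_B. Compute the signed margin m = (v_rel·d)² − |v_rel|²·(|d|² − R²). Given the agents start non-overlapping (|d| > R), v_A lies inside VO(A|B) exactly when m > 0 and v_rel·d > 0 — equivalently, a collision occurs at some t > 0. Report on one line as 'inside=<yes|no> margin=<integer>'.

d = (11, 13),  |d|² = 290;  R = 2+7 = 9,  c = 290−9² = 209
v_rel = (7, 7),  |v_rel|² = 98;  v_rel·d = (7)·(11) + (7)·(13) = 168
98·t² − 336·t + 209 = 0  ⇒  m = 168² − 98·209 = 7742
m = 7742 > 0,  v_rel·d = 168 > 0  ⇒  inside

inside=yes margin=7742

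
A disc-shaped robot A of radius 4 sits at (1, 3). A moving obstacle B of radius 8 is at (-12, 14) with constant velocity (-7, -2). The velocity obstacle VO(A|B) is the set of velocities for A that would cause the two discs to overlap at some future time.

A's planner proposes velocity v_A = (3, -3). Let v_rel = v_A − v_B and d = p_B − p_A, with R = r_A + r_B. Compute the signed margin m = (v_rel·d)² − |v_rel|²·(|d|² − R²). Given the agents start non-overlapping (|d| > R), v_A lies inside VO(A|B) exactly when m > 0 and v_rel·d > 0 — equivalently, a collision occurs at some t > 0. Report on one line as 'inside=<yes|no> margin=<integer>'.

d = (-13, 11),  |d|² = 290;  R = 4+8 = 12,  c = 290−12² = 146
v_rel = (10, -1),  |v_rel|² = 101;  v_rel·d = (10)·(-13) + (-1)·(11) = -141
101·t² + 282·t + 146 = 0  ⇒  m = (-141)² − 101·146 = 5135
m = 5135 > 0,  v_rel·d = -141 < 0  ⇒  outside

inside=no margin=5135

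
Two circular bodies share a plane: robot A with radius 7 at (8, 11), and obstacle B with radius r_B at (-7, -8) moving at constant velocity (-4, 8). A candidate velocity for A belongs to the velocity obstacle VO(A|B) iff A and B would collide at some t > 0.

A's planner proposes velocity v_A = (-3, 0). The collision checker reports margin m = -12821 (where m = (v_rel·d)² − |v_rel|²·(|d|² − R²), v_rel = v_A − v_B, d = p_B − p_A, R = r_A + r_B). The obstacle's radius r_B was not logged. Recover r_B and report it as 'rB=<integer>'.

m = -12821
d = (-15, -19);  v_rel = (1, -8),  |v_rel|² = 65
v_rel×d = (1)·(-19) − (-8)·(-15) = -139
since m = R²·65 − (-139)²:  R² = (19321 + -12821) / 65 = 100
R = √100 = 10  ⇒  r_B = 10 − 7 = 3

rB=3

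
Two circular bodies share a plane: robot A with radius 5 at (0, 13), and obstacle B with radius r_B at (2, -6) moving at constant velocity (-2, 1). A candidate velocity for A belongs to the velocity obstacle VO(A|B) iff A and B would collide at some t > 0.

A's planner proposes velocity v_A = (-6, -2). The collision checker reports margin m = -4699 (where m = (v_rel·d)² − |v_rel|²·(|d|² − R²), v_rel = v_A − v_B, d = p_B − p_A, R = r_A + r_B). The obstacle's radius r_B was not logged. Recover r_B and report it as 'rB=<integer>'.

m = -4699
d = (2, -19);  v_rel = (-4, -3),  |v_rel|² = 25
v_rel×d = (-4)·(-19) − (-3)·(2) = 82
since m = R²·25 − 82²:  R² = (6724 + -4699) / 25 = 81
R = √81 = 9  ⇒  r_B = 9 − 5 = 4

rB=4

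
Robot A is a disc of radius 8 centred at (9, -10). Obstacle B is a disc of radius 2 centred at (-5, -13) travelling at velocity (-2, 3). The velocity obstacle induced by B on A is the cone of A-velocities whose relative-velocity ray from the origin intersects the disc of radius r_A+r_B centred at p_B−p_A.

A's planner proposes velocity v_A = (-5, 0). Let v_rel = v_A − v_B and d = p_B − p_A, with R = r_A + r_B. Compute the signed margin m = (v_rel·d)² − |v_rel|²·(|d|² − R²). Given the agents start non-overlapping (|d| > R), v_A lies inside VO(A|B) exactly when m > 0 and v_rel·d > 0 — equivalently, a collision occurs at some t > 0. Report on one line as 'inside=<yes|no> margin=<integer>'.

d = (-14, -3),  |d|² = 205;  R = 8+2 = 10,  c = 205−10² = 105
v_rel = (-3, -3),  |v_rel|² = 18;  v_rel·d = (-3)·(-14) + (-3)·(-3) = 51
18·t² − 102·t + 105 = 0  ⇒  m = 51² − 18·105 = 711
m = 711 > 0,  v_rel·d = 51 > 0  ⇒  inside

inside=yes margin=711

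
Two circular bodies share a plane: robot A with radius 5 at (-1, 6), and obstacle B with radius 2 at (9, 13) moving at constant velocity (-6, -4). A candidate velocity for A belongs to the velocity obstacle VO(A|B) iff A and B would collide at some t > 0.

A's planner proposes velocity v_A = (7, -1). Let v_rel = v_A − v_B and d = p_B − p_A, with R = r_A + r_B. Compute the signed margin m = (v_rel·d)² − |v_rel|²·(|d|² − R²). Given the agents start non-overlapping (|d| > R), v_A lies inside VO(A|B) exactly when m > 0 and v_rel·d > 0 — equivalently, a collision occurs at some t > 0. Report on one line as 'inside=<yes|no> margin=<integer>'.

d = (10, 7),  |d|² = 149;  R = 5+2 = 7,  c = 149−7² = 100
v_rel = (13, 3),  |v_rel|² = 178;  v_rel·d = (13)·(10) + (3)·(7) = 151
178·t² − 302·t + 100 = 0  ⇒  m = 151² − 178·100 = 5001
m = 5001 > 0,  v_rel·d = 151 > 0  ⇒  inside

inside=yes margin=5001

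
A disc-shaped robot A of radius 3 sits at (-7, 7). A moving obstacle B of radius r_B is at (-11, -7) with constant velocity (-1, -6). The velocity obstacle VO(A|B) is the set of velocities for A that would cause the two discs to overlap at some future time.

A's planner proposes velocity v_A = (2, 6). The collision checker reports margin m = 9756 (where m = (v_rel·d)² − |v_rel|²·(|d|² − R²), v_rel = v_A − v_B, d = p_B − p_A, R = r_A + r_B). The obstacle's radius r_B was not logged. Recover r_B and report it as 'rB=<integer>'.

m = 9756
d = (-4, -14);  v_rel = (3, 12),  |v_rel|² = 153
v_rel×d = (3)·(-14) − (12)·(-4) = 6
since m = R²·153 − 6²:  R² = (36 + 9756) / 153 = 64
R = √64 = 8  ⇒  r_B = 8 − 3 = 5

rB=5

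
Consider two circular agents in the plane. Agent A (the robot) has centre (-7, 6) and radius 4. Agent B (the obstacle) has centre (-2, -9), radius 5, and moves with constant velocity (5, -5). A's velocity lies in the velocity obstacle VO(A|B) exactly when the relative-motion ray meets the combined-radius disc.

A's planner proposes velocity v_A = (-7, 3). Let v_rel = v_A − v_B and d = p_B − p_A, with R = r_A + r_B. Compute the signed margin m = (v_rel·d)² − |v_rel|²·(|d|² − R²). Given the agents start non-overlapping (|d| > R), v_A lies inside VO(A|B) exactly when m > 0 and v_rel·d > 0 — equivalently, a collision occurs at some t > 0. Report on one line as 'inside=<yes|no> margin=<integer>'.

d = (5, -15),  |d|² = 250;  R = 4+5 = 9,  c = 250−9² = 169
v_rel = (-12, 8),  |v_rel|² = 208;  v_rel·d = (-12)·(5) + (8)·(-15) = -180
208·t² + 360·t + 169 = 0  ⇒  m = (-180)² − 208·169 = -2752
m = -2752 < 0,  v_rel·d = -180 < 0  ⇒  outside

inside=no margin=-2752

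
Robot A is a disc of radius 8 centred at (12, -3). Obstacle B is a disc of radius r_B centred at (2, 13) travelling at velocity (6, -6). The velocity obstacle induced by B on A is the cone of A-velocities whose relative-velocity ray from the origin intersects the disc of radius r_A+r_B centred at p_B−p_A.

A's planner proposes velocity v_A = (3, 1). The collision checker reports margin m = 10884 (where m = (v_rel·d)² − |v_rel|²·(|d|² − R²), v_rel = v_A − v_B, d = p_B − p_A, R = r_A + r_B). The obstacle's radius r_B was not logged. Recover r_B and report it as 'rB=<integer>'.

m = 10884
d = (-10, 16);  v_rel = (-3, 7),  |v_rel|² = 58
v_rel×d = (-3)·(16) − (7)·(-10) = 22
since m = R²·58 − 22²:  R² = (484 + 10884) / 58 = 196
R = √196 = 14  ⇒  r_B = 14 − 8 = 6

rB=6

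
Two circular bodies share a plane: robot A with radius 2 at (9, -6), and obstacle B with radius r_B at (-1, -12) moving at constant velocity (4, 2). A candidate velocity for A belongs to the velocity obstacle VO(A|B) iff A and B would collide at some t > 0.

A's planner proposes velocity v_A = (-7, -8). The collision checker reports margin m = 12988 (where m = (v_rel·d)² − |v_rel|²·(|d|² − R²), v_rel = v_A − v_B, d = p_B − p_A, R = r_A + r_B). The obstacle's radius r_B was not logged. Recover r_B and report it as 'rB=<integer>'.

m = 12988
d = (-10, -6);  v_rel = (-11, -10),  |v_rel|² = 221
v_rel×d = (-11)·(-6) − (-10)·(-10) = -34
since m = R²·221 − (-34)²:  R² = (1156 + 12988) / 221 = 64
R = √64 = 8  ⇒  r_B = 8 − 2 = 6

rB=6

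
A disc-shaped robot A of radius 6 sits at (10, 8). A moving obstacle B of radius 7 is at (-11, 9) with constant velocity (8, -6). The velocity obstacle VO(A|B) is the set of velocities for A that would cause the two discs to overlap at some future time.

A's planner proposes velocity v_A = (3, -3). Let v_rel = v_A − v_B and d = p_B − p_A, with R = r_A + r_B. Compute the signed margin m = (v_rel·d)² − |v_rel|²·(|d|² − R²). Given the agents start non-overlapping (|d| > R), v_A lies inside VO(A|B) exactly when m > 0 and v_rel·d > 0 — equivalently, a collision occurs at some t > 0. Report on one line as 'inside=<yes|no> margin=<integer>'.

d = (-21, 1),  |d|² = 442;  R = 6+7 = 13,  c = 442−13² = 273
v_rel = (-5, 3),  |v_rel|² = 34;  v_rel·d = (-5)·(-21) + (3)·(1) = 108
34·t² − 216·t + 273 = 0  ⇒  m = 108² − 34·273 = 2382
m = 2382 > 0,  v_rel·d = 108 > 0  ⇒  inside

inside=yes margin=2382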